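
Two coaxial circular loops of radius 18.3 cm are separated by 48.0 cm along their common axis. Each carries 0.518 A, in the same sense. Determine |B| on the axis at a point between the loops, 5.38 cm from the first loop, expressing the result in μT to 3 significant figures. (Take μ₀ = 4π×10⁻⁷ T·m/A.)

B ≈ 1.68 μT

Each loop contributes B = μ₀IR²/[2(R²+z²)^(3/2)] on the axis, with z measured from that loop.
Loop 1 (z = 0.0538 m): B₁ = 1.57×10⁻⁶ T. Loop 2 (z = 0.4262 m): B₂ = 1.09×10⁻⁷ T.
The fields add: B = B₁ + B₂ = 1.68×10⁻⁶ T.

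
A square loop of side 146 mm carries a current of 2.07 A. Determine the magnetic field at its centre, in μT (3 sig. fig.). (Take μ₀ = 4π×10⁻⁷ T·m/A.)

B ≈ 16.0 μT

Each side is a finite straight segment at perpendicular distance d = a/(2 tan(π/4)) = 0.073 m from the centre, with end-angles ±π/4.
One side contributes B₁ = (μ₀I/4πd)·2 sin(π/4) = 4.01×10⁻⁶ T.
All 4 sides add in the same direction: B = 4 × 4.01×10⁻⁶ = 1.60×10⁻⁵ T.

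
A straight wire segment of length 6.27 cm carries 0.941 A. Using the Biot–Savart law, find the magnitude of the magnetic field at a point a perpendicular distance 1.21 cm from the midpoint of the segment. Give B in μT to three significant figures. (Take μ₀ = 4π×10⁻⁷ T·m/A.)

B ≈ 14.5 μT

For a finite straight segment, B = (μ₀I/4πd)(sinθ₁ + sinθ₂), where θ₁, θ₂ are the angles from the perpendicular to each end.
The perpendicular from the point meets the wire at its midpoint, so each end is L/2 = 0.03135 m away along the wire.
sinθ₁ = 0.03135/√(0.03135²+0.0121²) = 0.9329; sinθ₂ = 0.03135/√(0.03135²+0.0121²) = 0.9329.
B = (4π×10⁻⁷ × 0.941) / (4π × 0.0121) × (0.9329 + 0.9329) = 1.45×10⁻⁵ T.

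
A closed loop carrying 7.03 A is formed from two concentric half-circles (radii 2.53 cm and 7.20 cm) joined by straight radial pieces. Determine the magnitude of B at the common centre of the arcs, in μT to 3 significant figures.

The radial connectors point toward the centre, so dl × r̂ = 0 and they contribute nothing.
Each semicircle gives μ₀I/(4R): inner arc 8.73×10⁻⁵ T, outer arc 3.07×10⁻⁵ T.
The two arcs carry current in opposite angular senses, so their fields oppose: B = |8.73×10⁻⁵ − 3.07×10⁻⁵| = 5.66×10⁻⁵ T.

B ≈ 56.6 μT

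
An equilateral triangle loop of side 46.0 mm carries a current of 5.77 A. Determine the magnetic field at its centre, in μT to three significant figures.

Each side is a finite straight segment at perpendicular distance d = a/(2 tan(π/3)) = 0.01328 m from the centre, with end-angles ±π/3.
One side contributes B₁ = (μ₀I/4πd)·2 sin(π/3) = 7.53×10⁻⁵ T.
All 3 sides add in the same direction: B = 3 × 7.53×10⁻⁵ = 2.26×10⁻⁴ T.

B ≈ 226 μT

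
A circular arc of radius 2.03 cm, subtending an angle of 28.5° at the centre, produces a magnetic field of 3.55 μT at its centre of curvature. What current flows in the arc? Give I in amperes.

For a circular arc, B = μ₀Iφ/(4πR) with φ in radians; here φ = 0.4974 rad.
So I = 4πRB/(μ₀φ) = 4π × 0.0203 × 3.55×10⁻⁶ / (4π×10⁻⁷ × 0.4974) = 1.45 A.

I ≈ 1.45 A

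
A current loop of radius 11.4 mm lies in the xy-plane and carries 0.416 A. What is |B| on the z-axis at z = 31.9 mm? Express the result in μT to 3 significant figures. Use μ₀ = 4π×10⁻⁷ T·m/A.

On the axis of a circular loop, B = μ₀IR² / [2(R²+z²)^(3/2)].
R² + z² = (0.0114)² + (0.0319)² = 0.001148 m², and (R²+z²)^(3/2) = 3.89×10⁻⁵ m³.
B = (4π×10⁻⁷ × 0.416 × 0.00013) / (2 × 3.89×10⁻⁵) = 8.74×10⁻⁷ T.

B ≈ 0.874 μT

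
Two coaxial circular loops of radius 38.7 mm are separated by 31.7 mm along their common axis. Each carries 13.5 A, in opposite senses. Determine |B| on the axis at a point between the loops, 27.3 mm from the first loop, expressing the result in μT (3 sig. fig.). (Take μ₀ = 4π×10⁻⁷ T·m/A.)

B ≈ 95.4 μT

Each loop contributes B = μ₀IR²/[2(R²+z²)^(3/2)] on the axis, with z measured from that loop.
Loop 1 (z = 0.0273 m): B₁ = 1.20×10⁻⁴ T. Loop 2 (z = 0.0044 m): B₂ = 2.15×10⁻⁴ T.
The fields oppose: B = |B₁ − B₂| = 9.54×10⁻⁵ T.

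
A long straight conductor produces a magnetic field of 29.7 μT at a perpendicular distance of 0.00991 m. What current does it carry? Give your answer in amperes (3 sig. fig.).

For a long straight wire B = μ₀I/(2πd), so I = 2πdB/μ₀.
I = 2π × 0.00991 × 2.97×10⁻⁵ / (4π×10⁻⁷) = 1.47 A.

I ≈ 1.47 A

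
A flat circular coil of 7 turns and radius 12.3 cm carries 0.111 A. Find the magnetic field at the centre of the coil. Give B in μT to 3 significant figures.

B ≈ 3.97 μT

For an N-turn flat coil, B = Nμ₀I/(2R) with R = 0.123 m.
B = 7 × 5.67×10⁻⁷ T = 3.97×10⁻⁶ T.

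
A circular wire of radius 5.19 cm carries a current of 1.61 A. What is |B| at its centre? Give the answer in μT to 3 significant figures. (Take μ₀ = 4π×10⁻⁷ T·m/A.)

At the centre of a circular loop the Biot–Savart law gives B = μ₀I/(2R).
B = (4π×10⁻⁷ × 1.61) / (2 × 0.0519) = 1.95×10⁻⁵ T.

B ≈ 19.5 μT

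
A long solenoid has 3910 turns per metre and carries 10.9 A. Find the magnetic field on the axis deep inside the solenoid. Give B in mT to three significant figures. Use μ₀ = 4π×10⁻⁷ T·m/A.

Inside a long solenoid, B = μ₀nI with n = 3910 turns/m.
B = 4π×10⁻⁷ × 3910 × 10.9 = 5.36×10⁻² T.

B ≈ 53.6 mT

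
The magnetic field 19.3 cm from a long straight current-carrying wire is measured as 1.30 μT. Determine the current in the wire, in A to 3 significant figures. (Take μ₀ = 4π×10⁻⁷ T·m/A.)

For a long straight wire B = μ₀I/(2πd), so I = 2πdB/μ₀.
I = 2π × 0.193 × 1.30×10⁻⁶ / (4π×10⁻⁷) = 1.25 A.

I ≈ 1.25 A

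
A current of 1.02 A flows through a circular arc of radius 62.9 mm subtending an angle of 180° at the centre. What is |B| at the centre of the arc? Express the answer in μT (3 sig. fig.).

The Biot–Savart field of a circular arc at its centre is B = μ₀Iφ/(4πR), with φ = 3.142 rad.
B = (4π×10⁻⁷ × 1.02 × 3.142) / (4π × 0.0629) = 5.09×10⁻⁶ T.

B ≈ 5.09 μT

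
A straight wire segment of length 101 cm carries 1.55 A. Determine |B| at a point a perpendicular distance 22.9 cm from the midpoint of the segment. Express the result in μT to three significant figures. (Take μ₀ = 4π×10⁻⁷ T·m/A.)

B ≈ 1.23 μT

For a finite straight segment, B = (μ₀I/4πd)(sinθ₁ + sinθ₂), where θ₁, θ₂ are the angles from the perpendicular to each end.
The perpendicular from the point meets the wire at its midpoint, so each end is L/2 = 0.505 m away along the wire.
sinθ₁ = 0.505/√(0.505²+0.229²) = 0.9107; sinθ₂ = 0.505/√(0.505²+0.229²) = 0.9107.
B = (4π×10⁻⁷ × 1.55) / (4π × 0.229) × (0.9107 + 0.9107) = 1.23×10⁻⁶ T.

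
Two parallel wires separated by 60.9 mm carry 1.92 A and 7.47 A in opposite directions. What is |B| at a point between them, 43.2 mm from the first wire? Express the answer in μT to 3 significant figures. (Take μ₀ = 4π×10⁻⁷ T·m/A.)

Each long wire gives B = μ₀I/(2πd). Distances are d₁ = 0.0432 m and d₂ = 0.0177 m.
B₁ = 8.89×10⁻⁶ T, B₂ = 8.44×10⁻⁵ T.
Between antiparallel currents both contributions point the same way, so they add. B = B₁ + B₂ = 8.89×10⁻⁶ + 8.44×10⁻⁵ = 9.33×10⁻⁵ T.

B ≈ 93.3 μT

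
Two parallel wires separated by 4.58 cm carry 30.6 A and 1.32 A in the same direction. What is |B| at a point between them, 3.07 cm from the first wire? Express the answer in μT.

Each long wire gives B = μ₀I/(2πd). Distances are d₁ = 0.0307 m and d₂ = 0.0151 m.
B₁ = 1.99×10⁻⁴ T, B₂ = 1.75×10⁻⁵ T.
Between parallel currents the two contributions point in opposite directions, so they subtract. B = |B₁ − B₂| = |1.99×10⁻⁴ − 1.75×10⁻⁵| = 1.82×10⁻⁴ T.

B ≈ 182 μT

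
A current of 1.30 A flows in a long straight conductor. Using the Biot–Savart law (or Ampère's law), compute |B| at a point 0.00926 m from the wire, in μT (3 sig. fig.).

For an infinitely long straight wire, B = μ₀I/(2πd).
B = (4π×10⁻⁷ × 1.30) / (2π × 0.00926) = 2.81×10⁻⁵ T.

B ≈ 28.1 μT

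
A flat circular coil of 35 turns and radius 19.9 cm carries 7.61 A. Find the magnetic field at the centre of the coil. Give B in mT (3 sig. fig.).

For an N-turn flat coil, B = Nμ₀I/(2R) with R = 0.199 m.
B = 35 × 2.40×10⁻⁵ T = 8.41×10⁻⁴ T.

B ≈ 0.841 mT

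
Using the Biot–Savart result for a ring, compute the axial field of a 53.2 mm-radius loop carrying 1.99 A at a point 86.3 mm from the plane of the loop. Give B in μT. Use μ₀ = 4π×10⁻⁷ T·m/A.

B ≈ 3.40 μT

On the axis of a circular loop, B = μ₀IR² / [2(R²+z²)^(3/2)].
R² + z² = (0.0532)² + (0.0863)² = 0.01028 m², and (R²+z²)^(3/2) = 1.04×10⁻³ m³.
B = (4π×10⁻⁷ × 1.99 × 0.00283) / (2 × 1.04×10⁻³) = 3.40×10⁻⁶ T.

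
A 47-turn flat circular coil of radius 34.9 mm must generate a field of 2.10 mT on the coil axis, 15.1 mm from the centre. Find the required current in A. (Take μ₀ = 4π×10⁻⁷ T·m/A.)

I ≈ 3.21 A

For an N-turn coil, B = Nμ₀IR²/[2(R²+z²)^(3/2)] with R = 0.0349 m, z = 0.0151 m, so I = 2B(R²+z²)^(3/2)/(Nμ₀R²) = 2 × 2.10×10⁻³ × 5.50×10⁻⁵ / (47 × 4π×10⁻⁷ × 0.001218) = 3.21 A.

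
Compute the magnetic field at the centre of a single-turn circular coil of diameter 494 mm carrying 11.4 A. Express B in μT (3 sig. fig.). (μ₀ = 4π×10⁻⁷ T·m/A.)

At the centre of a circular loop the Biot–Savart law gives B = μ₀I/(2R) (so R = 0.247 m).
B = (4π×10⁻⁷ × 11.4) / (2 × 0.247) = 2.90×10⁻⁵ T.

B ≈ 29.0 μT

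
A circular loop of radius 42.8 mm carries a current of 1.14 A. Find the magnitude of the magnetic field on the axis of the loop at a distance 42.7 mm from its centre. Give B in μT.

B ≈ 5.94 μT

On the axis of a circular loop, B = μ₀IR² / [2(R²+z²)^(3/2)].
R² + z² = (0.0428)² + (0.0427)² = 0.003655 m², and (R²+z²)^(3/2) = 2.21×10⁻⁴ m³.
B = (4π×10⁻⁷ × 1.14 × 0.001832) / (2 × 2.21×10⁻⁴) = 5.94×10⁻⁶ T.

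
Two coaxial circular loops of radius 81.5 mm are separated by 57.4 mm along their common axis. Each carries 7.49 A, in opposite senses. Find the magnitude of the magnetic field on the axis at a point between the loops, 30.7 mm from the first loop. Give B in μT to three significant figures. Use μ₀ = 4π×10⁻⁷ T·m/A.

Each loop contributes B = μ₀IR²/[2(R²+z²)^(3/2)] on the axis, with z measured from that loop.
Loop 1 (z = 0.0307 m): B₁ = 4.73×10⁻⁵ T. Loop 2 (z = 0.0267 m): B₂ = 4.96×10⁻⁵ T.
The fields oppose: B = |B₁ − B₂| = 2.23×10⁻⁶ T.

B ≈ 2.23 μT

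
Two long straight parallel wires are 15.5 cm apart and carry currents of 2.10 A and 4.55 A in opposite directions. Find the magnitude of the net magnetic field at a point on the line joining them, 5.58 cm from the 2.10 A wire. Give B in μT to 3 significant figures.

B ≈ 16.7 μT

Each long wire gives B = μ₀I/(2πd). Distances are d₁ = 0.0558 m and d₂ = 0.0992 m.
B₁ = 7.53×10⁻⁶ T, B₂ = 9.17×10⁻⁶ T.
Between antiparallel currents both contributions point the same way, so they add. B = B₁ + B₂ = 7.53×10⁻⁶ + 9.17×10⁻⁶ = 1.67×10⁻⁵ T.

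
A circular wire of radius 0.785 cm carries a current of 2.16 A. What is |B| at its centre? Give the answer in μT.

At the centre of a circular loop the Biot–Savart law gives B = μ₀I/(2R).
B = (4π×10⁻⁷ × 2.16) / (2 × 0.00785) = 1.73×10⁻⁴ T.

B ≈ 173 μT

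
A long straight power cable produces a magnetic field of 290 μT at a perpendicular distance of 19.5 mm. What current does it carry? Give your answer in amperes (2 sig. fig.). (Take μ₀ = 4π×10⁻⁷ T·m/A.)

For a long straight wire B = μ₀I/(2πd), so I = 2πdB/μ₀.
I = 2π × 0.0195 × 2.90×10⁻⁴ / (4π×10⁻⁷) = 28.3 A.

I ≈ 28 A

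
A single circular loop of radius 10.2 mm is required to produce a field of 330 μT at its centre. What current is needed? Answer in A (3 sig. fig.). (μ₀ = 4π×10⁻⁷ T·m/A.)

At the centre of a circular loop B = μ₀I/(2R), so I = 2RB/μ₀.
With R = 0.0102 m, I = 2 × 0.0102 × 3.30×10⁻⁴ / (4π×10⁻⁷) = 5.36 A.

I ≈ 5.36 A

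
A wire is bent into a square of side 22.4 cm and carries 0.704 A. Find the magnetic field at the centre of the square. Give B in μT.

Each side is a finite straight segment at perpendicular distance d = a/(2 tan(π/4)) = 0.112 m from the centre, with end-angles ±π/4.
One side contributes B₁ = (μ₀I/4πd)·2 sin(π/4) = 8.89×10⁻⁷ T.
All 4 sides add in the same direction: B = 4 × 8.89×10⁻⁷ = 3.56×10⁻⁶ T.

B ≈ 3.56 μT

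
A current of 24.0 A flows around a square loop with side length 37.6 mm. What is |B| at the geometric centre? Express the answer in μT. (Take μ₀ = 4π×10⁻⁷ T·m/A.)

B ≈ 722 μT

Each side is a finite straight segment at perpendicular distance d = a/(2 tan(π/4)) = 0.0188 m from the centre, with end-angles ±π/4.
One side contributes B₁ = (μ₀I/4πd)·2 sin(π/4) = 1.81×10⁻⁴ T.
All 4 sides add in the same direction: B = 4 × 1.81×10⁻⁴ = 7.22×10⁻⁴ T.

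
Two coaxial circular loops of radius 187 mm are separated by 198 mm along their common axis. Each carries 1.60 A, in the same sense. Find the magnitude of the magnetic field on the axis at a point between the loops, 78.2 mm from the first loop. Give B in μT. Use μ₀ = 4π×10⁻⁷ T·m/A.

Each loop contributes B = μ₀IR²/[2(R²+z²)^(3/2)] on the axis, with z measured from that loop.
Loop 1 (z = 0.0782 m): B₁ = 4.22×10⁻⁶ T. Loop 2 (z = 0.1198 m): B₂ = 3.21×10⁻⁶ T.
The fields add: B = B₁ + B₂ = 7.43×10⁻⁶ T.

B ≈ 7.43 μT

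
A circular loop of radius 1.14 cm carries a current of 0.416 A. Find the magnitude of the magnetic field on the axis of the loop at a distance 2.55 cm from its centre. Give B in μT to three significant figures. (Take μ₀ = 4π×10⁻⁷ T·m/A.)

B ≈ 1.56 μT

On the axis of a circular loop, B = μ₀IR² / [2(R²+z²)^(3/2)].
R² + z² = (0.0114)² + (0.0255)² = 0.0007802 m², and (R²+z²)^(3/2) = 2.18×10⁻⁵ m³.
B = (4π×10⁻⁷ × 0.416 × 0.00013) / (2 × 2.18×10⁻⁵) = 1.56×10⁻⁶ T.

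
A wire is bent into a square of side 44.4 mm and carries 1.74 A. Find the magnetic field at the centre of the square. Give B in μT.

B ≈ 44.3 μT

Each side is a finite straight segment at perpendicular distance d = a/(2 tan(π/4)) = 0.0222 m from the centre, with end-angles ±π/4.
One side contributes B₁ = (μ₀I/4πd)·2 sin(π/4) = 1.11×10⁻⁵ T.
All 4 sides add in the same direction: B = 4 × 1.11×10⁻⁵ = 4.43×10⁻⁵ T.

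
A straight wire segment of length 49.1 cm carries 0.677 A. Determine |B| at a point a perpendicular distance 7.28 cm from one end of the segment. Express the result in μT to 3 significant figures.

For a finite straight segment, B = (μ₀I/4πd)(sinθ₁ + sinθ₂), where θ₁, θ₂ are the angles from the perpendicular to each end.
The perpendicular foot is at one end, so the two end-offsets along the wire are 0 and L = 0.491 m.
sinθ₁ = 0/√(0²+0.0728²) = 0.0000; sinθ₂ = 0.491/√(0.491²+0.0728²) = 0.9892.
B = (4π×10⁻⁷ × 0.677) / (4π × 0.0728) × (0.0000 + 0.9892) = 9.20×10⁻⁷ T.

B ≈ 0.920 μT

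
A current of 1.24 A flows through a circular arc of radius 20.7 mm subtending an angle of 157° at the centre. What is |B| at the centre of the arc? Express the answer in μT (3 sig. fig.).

B ≈ 16.4 μT

The Biot–Savart field of a circular arc at its centre is B = μ₀Iφ/(4πR), with φ = 2.74 rad.
B = (4π×10⁻⁷ × 1.24 × 2.74) / (4π × 0.0207) = 1.64×10⁻⁵ T.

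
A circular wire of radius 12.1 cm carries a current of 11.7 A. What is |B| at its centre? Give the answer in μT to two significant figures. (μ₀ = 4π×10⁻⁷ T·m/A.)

B ≈ 61 μT

At the centre of a circular loop the Biot–Savart law gives B = μ₀I/(2R).
B = (4π×10⁻⁷ × 11.7) / (2 × 0.121) = 6.08×10⁻⁵ T.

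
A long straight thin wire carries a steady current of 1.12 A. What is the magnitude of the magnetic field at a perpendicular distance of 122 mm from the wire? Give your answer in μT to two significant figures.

For an infinitely long straight wire, B = μ₀I/(2πd).
B = (4π×10⁻⁷ × 1.12) / (2π × 0.122) = 1.84×10⁻⁶ T.

B ≈ 1.8 μT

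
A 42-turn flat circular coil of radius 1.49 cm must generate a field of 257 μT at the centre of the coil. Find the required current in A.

For an N-turn coil, B = Nμ₀I/(2R) with R = 0.0149 m, so I = 2RB/(Nμ₀) = 2 × 0.0149 × 2.57×10⁻⁴ / (42 × 4π×10⁻⁷) = 0.145 A.

I ≈ 0.145 A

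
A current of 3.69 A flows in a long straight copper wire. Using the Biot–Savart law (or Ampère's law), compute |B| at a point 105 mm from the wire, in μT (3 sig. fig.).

B ≈ 7.03 μT

For an infinitely long straight wire, B = μ₀I/(2πd).
B = (4π×10⁻⁷ × 3.69) / (2π × 0.105) = 7.03×10⁻⁶ T.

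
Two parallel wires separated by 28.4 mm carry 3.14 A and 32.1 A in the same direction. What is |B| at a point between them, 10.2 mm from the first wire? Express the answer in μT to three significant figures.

B ≈ 291 μT

Each long wire gives B = μ₀I/(2πd). Distances are d₁ = 0.0102 m and d₂ = 0.0182 m.
B₁ = 6.16×10⁻⁵ T, B₂ = 3.53×10⁻⁴ T.
Between parallel currents the two contributions point in opposite directions, so they subtract. B = |B₁ − B₂| = |6.16×10⁻⁵ − 3.53×10⁻⁴| = 2.91×10⁻⁴ T.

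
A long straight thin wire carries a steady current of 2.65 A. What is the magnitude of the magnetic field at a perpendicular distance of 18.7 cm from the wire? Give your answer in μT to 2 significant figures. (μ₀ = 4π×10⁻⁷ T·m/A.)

B ≈ 2.8 μT

For an infinitely long straight wire, B = μ₀I/(2πd).
B = (4π×10⁻⁷ × 2.65) / (2π × 0.187) = 2.83×10⁻⁶ T.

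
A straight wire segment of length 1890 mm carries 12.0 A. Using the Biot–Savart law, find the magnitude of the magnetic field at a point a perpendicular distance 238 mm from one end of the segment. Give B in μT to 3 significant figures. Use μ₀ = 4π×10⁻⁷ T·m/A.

B ≈ 5.00 μT

For a finite straight segment, B = (μ₀I/4πd)(sinθ₁ + sinθ₂), where θ₁, θ₂ are the angles from the perpendicular to each end.
The perpendicular foot is at one end, so the two end-offsets along the wire are 0 and L = 1.89 m.
sinθ₁ = 0/√(0²+0.238²) = 0.0000; sinθ₂ = 1.89/√(1.89²+0.238²) = 0.9922.
B = (4π×10⁻⁷ × 12.0) / (4π × 0.238) × (0.0000 + 0.9922) = 5.00×10⁻⁶ T.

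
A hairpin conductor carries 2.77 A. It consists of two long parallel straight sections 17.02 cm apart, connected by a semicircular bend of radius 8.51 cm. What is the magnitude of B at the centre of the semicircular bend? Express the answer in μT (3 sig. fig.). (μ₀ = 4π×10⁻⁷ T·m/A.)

The semicircular arc contributes B_arc = μ₀I·π/(4πR) = μ₀I/(4R) = 1.02×10⁻⁵ T.
Each semi-infinite lead is at perpendicular distance R = 0.0851 m from the centre, with the perpendicular foot at its near end, so it contributes μ₀I/(4πR); both point the same way, together 6.51×10⁻⁶ T.
Arc and leads all point the same direction: B = 1.02×10⁻⁵ + 6.51×10⁻⁶ = 1.67×10⁻⁵ T.

B ≈ 16.7 μT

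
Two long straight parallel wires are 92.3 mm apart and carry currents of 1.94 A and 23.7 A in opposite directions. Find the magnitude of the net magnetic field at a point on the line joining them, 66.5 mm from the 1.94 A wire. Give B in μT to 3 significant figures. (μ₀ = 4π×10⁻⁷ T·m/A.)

Each long wire gives B = μ₀I/(2πd). Distances are d₁ = 0.0665 m and d₂ = 0.0258 m.
B₁ = 5.83×10⁻⁶ T, B₂ = 1.84×10⁻⁴ T.
Between antiparallel currents both contributions point the same way, so they add. B = B₁ + B₂ = 5.83×10⁻⁶ + 1.84×10⁻⁴ = 1.90×10⁻⁴ T.

B ≈ 190 μT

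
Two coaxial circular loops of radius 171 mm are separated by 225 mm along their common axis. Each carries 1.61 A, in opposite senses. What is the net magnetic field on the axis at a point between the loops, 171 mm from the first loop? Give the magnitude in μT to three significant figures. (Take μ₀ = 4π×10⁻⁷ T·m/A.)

Each loop contributes B = μ₀IR²/[2(R²+z²)^(3/2)] on the axis, with z measured from that loop.
Loop 1 (z = 0.171 m): B₁ = 2.09×10⁻⁶ T. Loop 2 (z = 0.054 m): B₂ = 5.13×10⁻⁶ T.
The fields oppose: B = |B₁ − B₂| = 3.04×10⁻⁶ T.

B ≈ 3.04 μT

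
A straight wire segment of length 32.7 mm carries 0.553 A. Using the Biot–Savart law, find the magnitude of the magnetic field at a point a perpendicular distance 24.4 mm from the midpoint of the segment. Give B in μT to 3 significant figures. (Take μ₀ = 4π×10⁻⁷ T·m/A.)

B ≈ 2.52 μT

For a finite straight segment, B = (μ₀I/4πd)(sinθ₁ + sinθ₂), where θ₁, θ₂ are the angles from the perpendicular to each end.
The perpendicular from the point meets the wire at its midpoint, so each end is L/2 = 0.01635 m away along the wire.
sinθ₁ = 0.01635/√(0.01635²+0.0244²) = 0.5567; sinθ₂ = 0.01635/√(0.01635²+0.0244²) = 0.5567.
B = (4π×10⁻⁷ × 0.553) / (4π × 0.0244) × (0.5567 + 0.5567) = 2.52×10⁻⁶ T.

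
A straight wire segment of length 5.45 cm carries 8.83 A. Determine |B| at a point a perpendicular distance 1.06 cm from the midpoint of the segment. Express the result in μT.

B ≈ 155 μT

For a finite straight segment, B = (μ₀I/4πd)(sinθ₁ + sinθ₂), where θ₁, θ₂ are the angles from the perpendicular to each end.
The perpendicular from the point meets the wire at its midpoint, so each end is L/2 = 0.02725 m away along the wire.
sinθ₁ = 0.02725/√(0.02725²+0.0106²) = 0.9320; sinθ₂ = 0.02725/√(0.02725²+0.0106²) = 0.9320.
B = (4π×10⁻⁷ × 8.83) / (4π × 0.0106) × (0.9320 + 0.9320) = 1.55×10⁻⁴ T.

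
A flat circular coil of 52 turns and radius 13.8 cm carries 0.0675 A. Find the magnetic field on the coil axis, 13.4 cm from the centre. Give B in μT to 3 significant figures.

B ≈ 5.90 μT

For an N-turn flat coil, B = Nμ₀IR²/[2(R²+z²)^(3/2)] with R = 0.138 m, z = 0.134 m.
B = 52 × 1.13×10⁻⁷ T = 5.90×10⁻⁶ T.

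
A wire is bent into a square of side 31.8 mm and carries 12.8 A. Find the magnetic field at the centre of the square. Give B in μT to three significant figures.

Each side is a finite straight segment at perpendicular distance d = a/(2 tan(π/4)) = 0.0159 m from the centre, with end-angles ±π/4.
One side contributes B₁ = (μ₀I/4πd)·2 sin(π/4) = 1.14×10⁻⁴ T.
All 4 sides add in the same direction: B = 4 × 1.14×10⁻⁴ = 4.55×10⁻⁴ T.

B ≈ 455 μT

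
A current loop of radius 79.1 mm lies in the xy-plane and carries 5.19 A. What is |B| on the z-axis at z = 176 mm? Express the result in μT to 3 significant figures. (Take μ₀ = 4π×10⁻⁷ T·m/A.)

On the axis of a circular loop, B = μ₀IR² / [2(R²+z²)^(3/2)].
R² + z² = (0.0791)² + (0.176)² = 0.03723 m², and (R²+z²)^(3/2) = 7.18×10⁻³ m³.
B = (4π×10⁻⁷ × 5.19 × 0.006257) / (2 × 7.18×10⁻³) = 2.84×10⁻⁶ T.

B ≈ 2.84 μT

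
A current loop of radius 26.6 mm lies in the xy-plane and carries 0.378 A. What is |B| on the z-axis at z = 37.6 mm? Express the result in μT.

B ≈ 1.72 μT

On the axis of a circular loop, B = μ₀IR² / [2(R²+z²)^(3/2)].
R² + z² = (0.0266)² + (0.0376)² = 0.002121 m², and (R²+z²)^(3/2) = 9.77×10⁻⁵ m³.
B = (4π×10⁻⁷ × 0.378 × 0.0007076) / (2 × 9.77×10⁻⁵) = 1.72×10⁻⁶ T.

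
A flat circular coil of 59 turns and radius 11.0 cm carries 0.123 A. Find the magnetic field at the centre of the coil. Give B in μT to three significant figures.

For an N-turn flat coil, B = Nμ₀I/(2R) with R = 0.11 m.
B = 59 × 7.03×10⁻⁷ T = 4.15×10⁻⁵ T.

B ≈ 41.5 μT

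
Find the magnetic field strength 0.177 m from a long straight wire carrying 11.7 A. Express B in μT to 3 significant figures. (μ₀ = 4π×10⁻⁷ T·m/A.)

B ≈ 13.2 μT

For an infinitely long straight wire, B = μ₀I/(2πd).
B = (4π×10⁻⁷ × 11.7) / (2π × 0.177) = 1.32×10⁻⁵ T.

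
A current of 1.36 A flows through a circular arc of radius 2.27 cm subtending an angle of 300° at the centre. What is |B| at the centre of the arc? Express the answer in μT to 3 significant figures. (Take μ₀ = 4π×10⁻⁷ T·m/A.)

The Biot–Savart field of a circular arc at its centre is B = μ₀Iφ/(4πR), with φ = 5.236 rad.
B = (4π×10⁻⁷ × 1.36 × 5.236) / (4π × 0.0227) = 3.14×10⁻⁵ T.

B ≈ 31.4 μT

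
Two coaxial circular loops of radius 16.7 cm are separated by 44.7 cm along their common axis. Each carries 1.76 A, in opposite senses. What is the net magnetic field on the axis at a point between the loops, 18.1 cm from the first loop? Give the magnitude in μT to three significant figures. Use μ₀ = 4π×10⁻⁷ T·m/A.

B ≈ 1.07 μT

Each loop contributes B = μ₀IR²/[2(R²+z²)^(3/2)] on the axis, with z measured from that loop.
Loop 1 (z = 0.181 m): B₁ = 2.06×10⁻⁶ T. Loop 2 (z = 0.266 m): B₂ = 9.95×10⁻⁷ T.
The fields oppose: B = |B₁ − B₂| = 1.07×10⁻⁶ T.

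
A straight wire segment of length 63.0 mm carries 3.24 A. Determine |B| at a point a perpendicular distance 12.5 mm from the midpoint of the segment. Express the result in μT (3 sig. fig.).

For a finite straight segment, B = (μ₀I/4πd)(sinθ₁ + sinθ₂), where θ₁, θ₂ are the angles from the perpendicular to each end.
The perpendicular from the point meets the wire at its midpoint, so each end is L/2 = 0.0315 m away along the wire.
sinθ₁ = 0.0315/√(0.0315²+0.0125²) = 0.9295; sinθ₂ = 0.0315/√(0.0315²+0.0125²) = 0.9295.
B = (4π×10⁻⁷ × 3.24) / (4π × 0.0125) × (0.9295 + 0.9295) = 4.82×10⁻⁵ T.

B ≈ 48.2 μT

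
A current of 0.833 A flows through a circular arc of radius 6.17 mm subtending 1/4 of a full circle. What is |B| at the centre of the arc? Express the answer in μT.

The Biot–Savart field of a circular arc at its centre is B = μ₀Iφ/(4πR), with φ = 1.571 rad.
B = (4π×10⁻⁷ × 0.833 × 1.571) / (4π × 0.00617) = 2.12×10⁻⁵ T.

B ≈ 21.2 μT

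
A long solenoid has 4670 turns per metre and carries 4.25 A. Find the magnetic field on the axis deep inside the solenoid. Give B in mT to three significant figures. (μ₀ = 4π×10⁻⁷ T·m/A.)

Inside a long solenoid, B = μ₀nI with n = 4670 turns/m.
B = 4π×10⁻⁷ × 4670 × 4.25 = 2.49×10⁻² T.

B ≈ 24.9 mT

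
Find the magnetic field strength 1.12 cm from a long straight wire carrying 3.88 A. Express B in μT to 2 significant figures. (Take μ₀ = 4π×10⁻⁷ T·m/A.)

For an infinitely long straight wire, B = μ₀I/(2πd).
B = (4π×10⁻⁷ × 3.88) / (2π × 0.0112) = 6.93×10⁻⁵ T.

B ≈ 69 μT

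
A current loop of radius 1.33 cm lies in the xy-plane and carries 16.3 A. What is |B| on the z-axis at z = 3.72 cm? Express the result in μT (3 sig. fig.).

B ≈ 29.4 μT

On the axis of a circular loop, B = μ₀IR² / [2(R²+z²)^(3/2)].
R² + z² = (0.0133)² + (0.0372)² = 0.001561 m², and (R²+z²)^(3/2) = 6.17×10⁻⁵ m³.
B = (4π×10⁻⁷ × 16.3 × 0.0001769) / (2 × 6.17×10⁻⁵) = 2.94×10⁻⁵ T.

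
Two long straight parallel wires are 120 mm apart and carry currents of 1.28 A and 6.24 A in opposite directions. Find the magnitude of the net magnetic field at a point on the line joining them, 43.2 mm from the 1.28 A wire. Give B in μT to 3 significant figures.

B ≈ 22.2 μT

Each long wire gives B = μ₀I/(2πd). Distances are d₁ = 0.0432 m and d₂ = 0.0768 m.
B₁ = 5.93×10⁻⁶ T, B₂ = 1.63×10⁻⁵ T.
Between antiparallel currents both contributions point the same way, so they add. B = B₁ + B₂ = 5.93×10⁻⁶ + 1.63×10⁻⁵ = 2.22×10⁻⁵ T.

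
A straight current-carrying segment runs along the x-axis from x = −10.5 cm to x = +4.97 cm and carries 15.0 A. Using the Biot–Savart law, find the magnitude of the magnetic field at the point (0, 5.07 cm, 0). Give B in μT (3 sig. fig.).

For a finite straight segment, B = (μ₀I/4πd)(sinθ₁ + sinθ₂), where θ₁, θ₂ are the angles from the perpendicular to each end.
The perpendicular distance is d = 0.0507 m; the end-offsets along the wire are a = 0.105 m and b = 0.0497 m.
sinθ₁ = 0.105/√(0.105²+0.0507²) = 0.9005; sinθ₂ = 0.0497/√(0.0497²+0.0507²) = 0.7000.
B = (4π×10⁻⁷ × 15.0) / (4π × 0.0507) × (0.9005 + 0.7000) = 4.74×10⁻⁵ T.

B ≈ 47.4 μT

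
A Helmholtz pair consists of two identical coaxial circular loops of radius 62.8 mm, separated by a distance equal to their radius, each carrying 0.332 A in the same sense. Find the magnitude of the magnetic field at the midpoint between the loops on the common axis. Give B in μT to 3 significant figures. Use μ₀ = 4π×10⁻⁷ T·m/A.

B ≈ 4.75 μT

Each loop contributes B = μ₀IR²/[2(R²+z²)^(3/2)] on the axis, with z measured from that loop.
Loop 1 (z = 0.0314 m): B₁ = 2.38×10⁻⁶ T. Loop 2 (z = 0.0314 m): B₂ = 2.38×10⁻⁶ T.
The fields add: B = B₁ + B₂ = 4.75×10⁻⁶ T.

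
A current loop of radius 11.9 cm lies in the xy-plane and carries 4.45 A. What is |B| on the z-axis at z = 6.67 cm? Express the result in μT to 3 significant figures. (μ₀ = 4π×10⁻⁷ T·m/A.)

On the axis of a circular loop, B = μ₀IR² / [2(R²+z²)^(3/2)].
R² + z² = (0.119)² + (0.0667)² = 0.01861 m², and (R²+z²)^(3/2) = 2.54×10⁻³ m³.
B = (4π×10⁻⁷ × 4.45 × 0.01416) / (2 × 2.54×10⁻³) = 1.56×10⁻⁵ T.

B ≈ 15.6 μT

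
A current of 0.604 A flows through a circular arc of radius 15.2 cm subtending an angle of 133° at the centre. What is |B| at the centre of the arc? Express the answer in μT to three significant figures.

B ≈ 0.922 μT

The Biot–Savart field of a circular arc at its centre is B = μ₀Iφ/(4πR), with φ = 2.321 rad.
B = (4π×10⁻⁷ × 0.604 × 2.321) / (4π × 0.152) = 9.22×10⁻⁷ T.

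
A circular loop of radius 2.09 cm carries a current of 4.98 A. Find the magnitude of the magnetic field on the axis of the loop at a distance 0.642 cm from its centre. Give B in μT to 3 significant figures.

B ≈ 131 μT

On the axis of a circular loop, B = μ₀IR² / [2(R²+z²)^(3/2)].
R² + z² = (0.0209)² + (0.00642)² = 0.000478 m², and (R²+z²)^(3/2) = 1.05×10⁻⁵ m³.
B = (4π×10⁻⁷ × 4.98 × 0.0004368) / (2 × 1.05×10⁻⁵) = 1.31×10⁻⁴ T.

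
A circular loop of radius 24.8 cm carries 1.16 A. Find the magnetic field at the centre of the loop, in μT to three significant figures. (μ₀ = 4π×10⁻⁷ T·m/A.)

B ≈ 2.94 μT

At the centre of a circular loop the Biot–Savart law gives B = μ₀I/(2R).
B = (4π×10⁻⁷ × 1.16) / (2 × 0.248) = 2.94×10⁻⁶ T.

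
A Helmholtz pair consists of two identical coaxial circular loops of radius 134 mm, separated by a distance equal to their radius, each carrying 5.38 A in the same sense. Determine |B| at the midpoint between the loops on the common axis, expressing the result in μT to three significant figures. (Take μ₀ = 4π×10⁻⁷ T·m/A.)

Each loop contributes B = μ₀IR²/[2(R²+z²)^(3/2)] on the axis, with z measured from that loop.
Loop 1 (z = 0.067 m): B₁ = 1.81×10⁻⁵ T. Loop 2 (z = 0.067 m): B₂ = 1.81×10⁻⁵ T.
The fields add: B = B₁ + B₂ = 3.61×10⁻⁵ T.

B ≈ 36.1 μT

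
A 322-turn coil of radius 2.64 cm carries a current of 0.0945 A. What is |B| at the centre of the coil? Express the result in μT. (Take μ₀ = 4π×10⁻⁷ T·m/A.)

B ≈ 724 μT

For an N-turn flat coil, B = Nμ₀I/(2R) with R = 0.0264 m.
B = 322 × 2.25×10⁻⁶ T = 7.24×10⁻⁴ T.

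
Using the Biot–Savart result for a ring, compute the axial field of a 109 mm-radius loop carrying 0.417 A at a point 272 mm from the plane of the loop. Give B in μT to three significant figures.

B ≈ 0.124 μT

On the axis of a circular loop, B = μ₀IR² / [2(R²+z²)^(3/2)].
R² + z² = (0.109)² + (0.272)² = 0.08587 m², and (R²+z²)^(3/2) = 2.52×10⁻² m³.
B = (4π×10⁻⁷ × 0.417 × 0.01188) / (2 × 2.52×10⁻²) = 1.24×10⁻⁷ T.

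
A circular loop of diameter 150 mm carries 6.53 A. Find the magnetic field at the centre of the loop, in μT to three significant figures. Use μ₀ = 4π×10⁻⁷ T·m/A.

At the centre of a circular loop the Biot–Savart law gives B = μ₀I/(2R) (so R = 0.075 m).
B = (4π×10⁻⁷ × 6.53) / (2 × 0.075) = 5.47×10⁻⁵ T.

B ≈ 54.7 μT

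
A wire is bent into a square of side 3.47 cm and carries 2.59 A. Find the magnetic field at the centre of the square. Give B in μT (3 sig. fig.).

B ≈ 84.4 μT

Each side is a finite straight segment at perpendicular distance d = a/(2 tan(π/4)) = 0.01735 m from the centre, with end-angles ±π/4.
One side contributes B₁ = (μ₀I/4πd)·2 sin(π/4) = 2.11×10⁻⁵ T.
All 4 sides add in the same direction: B = 4 × 2.11×10⁻⁵ = 8.44×10⁻⁵ T.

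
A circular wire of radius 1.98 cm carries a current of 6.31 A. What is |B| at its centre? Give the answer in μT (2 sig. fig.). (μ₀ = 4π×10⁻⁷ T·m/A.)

B ≈ 200 μT

At the centre of a circular loop the Biot–Savart law gives B = μ₀I/(2R).
B = (4π×10⁻⁷ × 6.31) / (2 × 0.0198) = 2.00×10⁻⁴ T.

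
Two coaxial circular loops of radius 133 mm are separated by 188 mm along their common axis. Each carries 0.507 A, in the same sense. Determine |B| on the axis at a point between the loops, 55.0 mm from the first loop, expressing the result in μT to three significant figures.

Each loop contributes B = μ₀IR²/[2(R²+z²)^(3/2)] on the axis, with z measured from that loop.
Loop 1 (z = 0.055 m): B₁ = 1.89×10⁻⁶ T. Loop 2 (z = 0.133 m): B₂ = 8.47×10⁻⁷ T.
The fields add: B = B₁ + B₂ = 2.74×10⁻⁶ T.

B ≈ 2.74 μT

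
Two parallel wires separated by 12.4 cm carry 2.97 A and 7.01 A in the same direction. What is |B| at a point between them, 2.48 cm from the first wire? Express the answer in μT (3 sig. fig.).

Each long wire gives B = μ₀I/(2πd). Distances are d₁ = 0.0248 m and d₂ = 0.0992 m.
B₁ = 2.40×10⁻⁵ T, B₂ = 1.41×10⁻⁵ T.
Between parallel currents the two contributions point in opposite directions, so they subtract. B = |B₁ − B₂| = |2.40×10⁻⁵ − 1.41×10⁻⁵| = 9.82×10⁻⁶ T.

B ≈ 9.82 μT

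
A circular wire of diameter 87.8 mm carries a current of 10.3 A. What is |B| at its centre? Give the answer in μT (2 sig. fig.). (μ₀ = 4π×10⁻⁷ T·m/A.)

At the centre of a circular loop the Biot–Savart law gives B = μ₀I/(2R) (so R = 0.0439 m).
B = (4π×10⁻⁷ × 10.3) / (2 × 0.0439) = 1.47×10⁻⁴ T.

B ≈ 150 μT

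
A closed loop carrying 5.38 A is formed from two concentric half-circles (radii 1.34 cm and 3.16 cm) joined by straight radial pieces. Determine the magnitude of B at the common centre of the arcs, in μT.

B ≈ 72.6 μT

The radial connectors point toward the centre, so dl × r̂ = 0 and they contribute nothing.
Each semicircle gives μ₀I/(4R): inner arc 1.26×10⁻⁴ T, outer arc 5.35×10⁻⁵ T.
The two arcs carry current in opposite angular senses, so their fields oppose: B = |1.26×10⁻⁴ − 5.35×10⁻⁵| = 7.26×10⁻⁵ T.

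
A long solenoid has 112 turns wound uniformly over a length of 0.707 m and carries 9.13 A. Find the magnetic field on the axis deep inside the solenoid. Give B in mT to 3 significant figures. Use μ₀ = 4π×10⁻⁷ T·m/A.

Inside a long solenoid, B = μ₀nI with n = 158.4 turns/m.
B = 4π×10⁻⁷ × 158.4 × 9.13 = 1.82×10⁻³ T.

B ≈ 1.82 mT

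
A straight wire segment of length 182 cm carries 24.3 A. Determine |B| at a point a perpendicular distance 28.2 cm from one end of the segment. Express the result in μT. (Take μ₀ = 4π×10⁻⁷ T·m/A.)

B ≈ 8.52 μT

For a finite straight segment, B = (μ₀I/4πd)(sinθ₁ + sinθ₂), where θ₁, θ₂ are the angles from the perpendicular to each end.
The perpendicular foot is at one end, so the two end-offsets along the wire are 0 and L = 1.82 m.
sinθ₁ = 0/√(0²+0.282²) = 0.0000; sinθ₂ = 1.82/√(1.82²+0.282²) = 0.9882.
B = (4π×10⁻⁷ × 24.3) / (4π × 0.282) × (0.0000 + 0.9882) = 8.52×10⁻⁶ T.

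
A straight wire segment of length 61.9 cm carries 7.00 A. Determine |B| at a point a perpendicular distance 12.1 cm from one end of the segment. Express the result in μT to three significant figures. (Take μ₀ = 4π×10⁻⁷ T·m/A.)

For a finite straight segment, B = (μ₀I/4πd)(sinθ₁ + sinθ₂), where θ₁, θ₂ are the angles from the perpendicular to each end.
The perpendicular foot is at one end, so the two end-offsets along the wire are 0 and L = 0.619 m.
sinθ₁ = 0/√(0²+0.121²) = 0.0000; sinθ₂ = 0.619/√(0.619²+0.121²) = 0.9814.
B = (4π×10⁻⁷ × 7.00) / (4π × 0.121) × (0.0000 + 0.9814) = 5.68×10⁻⁶ T.

B ≈ 5.68 μT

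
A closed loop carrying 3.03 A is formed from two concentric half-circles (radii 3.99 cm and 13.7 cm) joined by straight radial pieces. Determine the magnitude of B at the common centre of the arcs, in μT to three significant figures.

The radial connectors point toward the centre, so dl × r̂ = 0 and they contribute nothing.
Each semicircle gives μ₀I/(4R): inner arc 2.39×10⁻⁵ T, outer arc 6.95×10⁻⁶ T.
The two arcs carry current in opposite angular senses, so their fields oppose: B = |2.39×10⁻⁵ − 6.95×10⁻⁶| = 1.69×10⁻⁵ T.

B ≈ 16.9 μT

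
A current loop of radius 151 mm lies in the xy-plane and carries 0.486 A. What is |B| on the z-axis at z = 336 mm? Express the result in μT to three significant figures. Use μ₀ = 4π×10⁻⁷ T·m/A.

B ≈ 0.139 μT

On the axis of a circular loop, B = μ₀IR² / [2(R²+z²)^(3/2)].
R² + z² = (0.151)² + (0.336)² = 0.1357 m², and (R²+z²)^(3/2) = 5.00×10⁻² m³.
B = (4π×10⁻⁷ × 0.486 × 0.0228) / (2 × 5.00×10⁻²) = 1.39×10⁻⁷ T.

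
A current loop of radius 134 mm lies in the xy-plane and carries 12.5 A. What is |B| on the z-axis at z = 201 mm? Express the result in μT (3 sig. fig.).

B ≈ 10.0 μT

On the axis of a circular loop, B = μ₀IR² / [2(R²+z²)^(3/2)].
R² + z² = (0.134)² + (0.201)² = 0.05836 m², and (R²+z²)^(3/2) = 1.41×10⁻² m³.
B = (4π×10⁻⁷ × 12.5 × 0.01796) / (2 × 1.41×10⁻²) = 1.00×10⁻⁵ T.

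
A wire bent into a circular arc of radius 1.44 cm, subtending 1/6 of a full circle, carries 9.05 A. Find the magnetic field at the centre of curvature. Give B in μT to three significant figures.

The Biot–Savart field of a circular arc at its centre is B = μ₀Iφ/(4πR), with φ = 1.047 rad.
B = (4π×10⁻⁷ × 9.05 × 1.047) / (4π × 0.0144) = 6.58×10⁻⁵ T.

B ≈ 65.8 μT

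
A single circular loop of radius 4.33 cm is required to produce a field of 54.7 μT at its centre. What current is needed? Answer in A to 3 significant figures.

At the centre of a circular loop B = μ₀I/(2R), so I = 2RB/μ₀.
With R = 0.0433 m, I = 2 × 0.0433 × 5.47×10⁻⁵ / (4π×10⁻⁷) = 3.77 A.

I ≈ 3.77 A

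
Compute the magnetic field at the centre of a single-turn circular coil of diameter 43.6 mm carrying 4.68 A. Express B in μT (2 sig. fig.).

B ≈ 130 μT

At the centre of a circular loop the Biot–Savart law gives B = μ₀I/(2R) (so R = 0.0218 m).
B = (4π×10⁻⁷ × 4.68) / (2 × 0.0218) = 1.35×10⁻⁴ T.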